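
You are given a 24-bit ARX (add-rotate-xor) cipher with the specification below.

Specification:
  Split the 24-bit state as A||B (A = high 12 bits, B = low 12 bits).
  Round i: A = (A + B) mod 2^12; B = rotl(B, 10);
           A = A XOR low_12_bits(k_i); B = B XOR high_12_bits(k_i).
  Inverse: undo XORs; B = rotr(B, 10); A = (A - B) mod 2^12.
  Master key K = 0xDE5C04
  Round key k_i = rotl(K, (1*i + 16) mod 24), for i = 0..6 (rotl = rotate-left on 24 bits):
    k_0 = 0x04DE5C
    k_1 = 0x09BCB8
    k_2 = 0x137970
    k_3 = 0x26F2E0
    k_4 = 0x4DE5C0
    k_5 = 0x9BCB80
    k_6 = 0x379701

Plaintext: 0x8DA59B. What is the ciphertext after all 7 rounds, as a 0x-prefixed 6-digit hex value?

s_0 = plaintext = 0x8DA59B
s_1 = Round(s_0, k_0) = 0x029D2B
s_2 = Round(s_1, k_1) = 0x1ECFD1
s_3 = Round(s_2, k_2) = 0x8CD6C3
s_4 = Round(s_3, k_3) = 0xD70FDF
s_5 = Round(s_4, k_4) = 0x88FB29
s_6 = Round(s_5, k_5) = 0x838F76
s_7 = Round(s_6, k_6) = 0x0AF8A4

0x0AF8A4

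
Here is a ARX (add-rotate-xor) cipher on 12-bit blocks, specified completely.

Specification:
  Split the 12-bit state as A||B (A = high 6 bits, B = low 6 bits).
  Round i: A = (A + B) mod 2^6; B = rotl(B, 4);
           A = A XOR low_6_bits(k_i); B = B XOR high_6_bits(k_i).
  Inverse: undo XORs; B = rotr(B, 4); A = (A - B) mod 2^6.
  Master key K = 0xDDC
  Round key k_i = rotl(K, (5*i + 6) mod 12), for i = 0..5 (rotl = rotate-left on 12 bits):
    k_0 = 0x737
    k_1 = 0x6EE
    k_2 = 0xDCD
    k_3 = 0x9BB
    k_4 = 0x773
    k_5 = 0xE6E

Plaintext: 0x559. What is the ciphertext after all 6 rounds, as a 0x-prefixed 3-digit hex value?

s_0 = plaintext = 0x559
s_1 = Round(s_0, k_0) = 0x64A
s_2 = Round(s_1, k_1) = 0x379
s_3 = Round(s_2, k_2) = 0x2E9
s_4 = Round(s_3, k_3) = 0x3FC
s_5 = Round(s_4, k_4) = 0xE12
s_6 = Round(s_5, k_5) = 0x91D

0x91D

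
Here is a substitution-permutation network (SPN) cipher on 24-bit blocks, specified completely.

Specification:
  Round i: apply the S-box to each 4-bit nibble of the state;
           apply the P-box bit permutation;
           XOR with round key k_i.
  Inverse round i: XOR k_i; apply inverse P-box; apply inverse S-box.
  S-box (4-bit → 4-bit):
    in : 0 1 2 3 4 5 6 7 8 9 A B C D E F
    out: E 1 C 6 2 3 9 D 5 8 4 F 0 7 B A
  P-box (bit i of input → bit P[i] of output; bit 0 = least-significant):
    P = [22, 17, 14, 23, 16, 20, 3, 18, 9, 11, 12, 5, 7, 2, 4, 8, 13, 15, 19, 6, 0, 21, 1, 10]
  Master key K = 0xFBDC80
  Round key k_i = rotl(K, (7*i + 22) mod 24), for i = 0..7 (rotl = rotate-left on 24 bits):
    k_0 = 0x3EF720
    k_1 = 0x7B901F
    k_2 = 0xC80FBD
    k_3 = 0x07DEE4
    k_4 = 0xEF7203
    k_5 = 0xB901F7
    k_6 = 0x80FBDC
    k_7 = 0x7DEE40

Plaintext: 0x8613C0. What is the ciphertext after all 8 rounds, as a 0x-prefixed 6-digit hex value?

0x3E060F

s_0 = plaintext = 0x8613C0
s_1 = Round(s_0, k_0) = 0xBC8FE3
s_2 = Round(s_1, k_1) = 0x4CDCAC
s_3 = Round(s_2, k_2) = 0xE80F21
s_4 = Round(s_3, k_3) = 0x6BF3D9
s_5 = Round(s_4, k_4) = 0x76CF4E
s_6 = Round(s_5, k_5) = 0x6B2D94
s_7 = Round(s_6, k_6) = 0x8E448D
s_8 = Round(s_7, k_7) = 0x3E060F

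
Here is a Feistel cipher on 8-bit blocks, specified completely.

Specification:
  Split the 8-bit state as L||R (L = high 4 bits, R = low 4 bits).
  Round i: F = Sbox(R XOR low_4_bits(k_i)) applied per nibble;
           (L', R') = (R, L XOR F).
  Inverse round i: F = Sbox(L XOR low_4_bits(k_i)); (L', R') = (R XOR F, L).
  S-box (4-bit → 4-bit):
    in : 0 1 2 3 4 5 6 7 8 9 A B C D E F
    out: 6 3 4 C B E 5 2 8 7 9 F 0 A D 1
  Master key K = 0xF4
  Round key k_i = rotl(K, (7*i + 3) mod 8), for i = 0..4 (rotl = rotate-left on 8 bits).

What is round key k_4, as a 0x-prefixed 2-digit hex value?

0x7A

K = 0xF4
k_0 = rotl(K, (7*0+3) mod 8) = rotl(K, 3) = 0xA7
k_1 = rotl(K, (7*1+3) mod 8) = rotl(K, 2) = 0xD3
k_2 = rotl(K, (7*2+3) mod 8) = rotl(K, 1) = 0xE9
k_3 = rotl(K, (7*3+3) mod 8) = rotl(K, 0) = 0xF4
k_4 = rotl(K, (7*4+3) mod 8) = rotl(K, 7) = 0x7A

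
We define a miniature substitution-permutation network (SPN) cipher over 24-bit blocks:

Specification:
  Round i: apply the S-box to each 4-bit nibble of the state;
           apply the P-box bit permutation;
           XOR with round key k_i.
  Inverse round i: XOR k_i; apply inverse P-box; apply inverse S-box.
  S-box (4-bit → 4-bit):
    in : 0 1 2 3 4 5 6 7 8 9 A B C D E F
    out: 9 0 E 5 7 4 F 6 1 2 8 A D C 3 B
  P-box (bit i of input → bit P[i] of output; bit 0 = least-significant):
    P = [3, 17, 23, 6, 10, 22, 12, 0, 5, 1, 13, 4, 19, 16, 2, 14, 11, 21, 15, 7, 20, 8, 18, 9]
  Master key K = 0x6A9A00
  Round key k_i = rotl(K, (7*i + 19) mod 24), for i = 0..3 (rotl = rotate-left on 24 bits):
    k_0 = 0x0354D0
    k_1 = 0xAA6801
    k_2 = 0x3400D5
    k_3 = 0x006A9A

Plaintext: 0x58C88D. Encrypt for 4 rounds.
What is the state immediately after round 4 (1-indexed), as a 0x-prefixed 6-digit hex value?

0x7D6EB6

s_0 = plaintext = 0x58C88D
s_1 = Round(s_0, k_0) = 0x8F18B4
s_2 = Round(s_1, k_1) = 0x5860A8
s_3 = Round(s_2, k_2) = 0x3948E8
s_4 = Round(s_3, k_3) = 0x7D6EB6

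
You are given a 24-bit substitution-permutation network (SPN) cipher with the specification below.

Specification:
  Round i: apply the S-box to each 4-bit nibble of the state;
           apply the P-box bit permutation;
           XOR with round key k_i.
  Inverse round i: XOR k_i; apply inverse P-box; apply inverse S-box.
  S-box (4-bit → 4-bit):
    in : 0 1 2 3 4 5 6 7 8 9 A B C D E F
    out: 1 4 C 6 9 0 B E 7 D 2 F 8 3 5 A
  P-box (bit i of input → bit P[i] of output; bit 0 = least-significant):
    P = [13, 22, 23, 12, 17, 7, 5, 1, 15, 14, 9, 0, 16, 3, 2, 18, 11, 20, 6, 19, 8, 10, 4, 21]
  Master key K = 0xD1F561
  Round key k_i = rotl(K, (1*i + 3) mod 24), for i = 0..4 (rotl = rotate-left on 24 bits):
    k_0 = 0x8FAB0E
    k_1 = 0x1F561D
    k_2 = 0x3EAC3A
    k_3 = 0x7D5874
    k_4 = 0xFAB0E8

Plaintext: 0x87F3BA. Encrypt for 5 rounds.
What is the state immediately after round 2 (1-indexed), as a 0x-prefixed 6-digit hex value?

0x1E63DA

s_0 = plaintext = 0x87F3BA
s_1 = Round(s_0, k_0) = 0xD1ECF4
s_2 = Round(s_1, k_1) = 0x1E63DA
s_3 = Round(s_2, k_2) = 0x79E6E2
s_4 = Round(s_3, k_3) = 0xD68401
s_5 = Round(s_4, k_4) = 0x613DE5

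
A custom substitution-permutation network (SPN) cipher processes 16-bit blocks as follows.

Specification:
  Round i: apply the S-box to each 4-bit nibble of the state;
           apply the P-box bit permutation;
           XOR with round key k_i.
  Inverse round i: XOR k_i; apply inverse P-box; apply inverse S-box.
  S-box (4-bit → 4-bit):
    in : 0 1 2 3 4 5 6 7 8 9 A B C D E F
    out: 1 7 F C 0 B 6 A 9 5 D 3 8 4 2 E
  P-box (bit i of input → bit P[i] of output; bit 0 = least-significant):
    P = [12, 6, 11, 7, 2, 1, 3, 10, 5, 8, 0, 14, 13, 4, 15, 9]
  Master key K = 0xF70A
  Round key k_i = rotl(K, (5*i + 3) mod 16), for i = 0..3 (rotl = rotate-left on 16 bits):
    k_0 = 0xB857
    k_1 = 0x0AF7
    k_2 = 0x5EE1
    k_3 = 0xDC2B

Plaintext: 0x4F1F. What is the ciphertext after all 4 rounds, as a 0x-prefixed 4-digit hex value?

s_0 = plaintext = 0x4F1F
s_1 = Round(s_0, k_0) = 0xF198
s_2 = Round(s_1, k_1) = 0x994A
s_3 = Round(s_2, k_2) = 0xE640
s_4 = Round(s_3, k_3) = 0xCD3A

0xCD3A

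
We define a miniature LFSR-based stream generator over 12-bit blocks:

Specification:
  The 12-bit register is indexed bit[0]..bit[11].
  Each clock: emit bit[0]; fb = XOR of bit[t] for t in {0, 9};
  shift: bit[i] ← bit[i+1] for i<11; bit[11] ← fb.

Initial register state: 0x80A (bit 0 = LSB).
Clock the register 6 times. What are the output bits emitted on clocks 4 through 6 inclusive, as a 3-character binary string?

reg_0 = 0x80A
clock 1: out=0, reg = 0x405
clock 2: out=1, reg = 0xA02
clock 3: out=0, reg = 0xD01
clock 4: out=1, reg = 0xE80
clock 5: out=0, reg = 0xF40
clock 6: out=0, reg = 0xFA0

100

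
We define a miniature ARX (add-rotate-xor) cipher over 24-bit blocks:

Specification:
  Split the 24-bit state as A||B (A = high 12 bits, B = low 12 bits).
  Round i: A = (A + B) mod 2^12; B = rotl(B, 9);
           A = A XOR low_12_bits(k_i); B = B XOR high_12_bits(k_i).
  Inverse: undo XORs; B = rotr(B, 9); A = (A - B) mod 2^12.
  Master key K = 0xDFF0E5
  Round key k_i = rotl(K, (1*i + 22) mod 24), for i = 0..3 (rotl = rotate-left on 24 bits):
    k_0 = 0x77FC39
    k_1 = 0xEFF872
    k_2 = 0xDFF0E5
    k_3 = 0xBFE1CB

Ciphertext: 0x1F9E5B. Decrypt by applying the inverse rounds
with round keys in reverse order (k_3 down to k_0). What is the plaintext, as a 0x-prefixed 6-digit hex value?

s_0 = ciphertext = 0x1F9E5B
s_1 = InvRound(s_0, k_3) = 0x308D2A
s_2 = InvRound(s_1, k_2) = 0xD456A8
s_3 = InvRound(s_2, k_1) = 0x27B2BC
s_4 = InvRound(s_3, k_0) = 0x028E1A

0x028E1A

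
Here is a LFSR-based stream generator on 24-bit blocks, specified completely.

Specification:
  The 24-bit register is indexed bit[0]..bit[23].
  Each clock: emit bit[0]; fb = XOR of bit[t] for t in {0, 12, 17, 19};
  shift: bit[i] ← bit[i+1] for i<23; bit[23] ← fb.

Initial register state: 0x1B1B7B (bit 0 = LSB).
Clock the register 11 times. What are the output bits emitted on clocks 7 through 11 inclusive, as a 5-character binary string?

10110

reg_0 = 0x1B1B7B
clock 1: out=1, reg = 0x0D8DBD
clock 2: out=1, reg = 0x06C6DE
clock 3: out=0, reg = 0x83636F
clock 4: out=1, reg = 0x41B1B7
clock 5: out=1, reg = 0x20D8DB
clock 6: out=1, reg = 0x106C6D
clock 7: out=1, reg = 0x883636
clock 8: out=0, reg = 0x441B1B
clock 9: out=1, reg = 0x220D8D
clock 10: out=1, reg = 0x1106C6
clock 11: out=0, reg = 0x088363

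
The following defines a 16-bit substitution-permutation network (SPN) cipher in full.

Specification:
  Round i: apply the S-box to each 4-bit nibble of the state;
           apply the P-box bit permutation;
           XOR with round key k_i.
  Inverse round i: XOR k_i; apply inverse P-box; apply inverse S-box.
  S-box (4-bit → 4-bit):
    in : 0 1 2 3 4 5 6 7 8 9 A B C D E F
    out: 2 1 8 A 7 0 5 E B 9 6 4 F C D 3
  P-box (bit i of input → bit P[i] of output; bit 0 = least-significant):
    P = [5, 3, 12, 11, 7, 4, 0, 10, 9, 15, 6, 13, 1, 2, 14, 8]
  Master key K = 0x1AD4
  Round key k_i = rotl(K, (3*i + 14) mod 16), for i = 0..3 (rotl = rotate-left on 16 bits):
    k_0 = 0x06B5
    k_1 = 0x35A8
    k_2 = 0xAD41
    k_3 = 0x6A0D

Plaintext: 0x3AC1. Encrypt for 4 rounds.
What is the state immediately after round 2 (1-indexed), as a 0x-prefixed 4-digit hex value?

s_0 = plaintext = 0x3AC1
s_1 = Round(s_0, k_0) = 0x8340
s_2 = Round(s_1, k_1) = 0x9437
s_3 = Round(s_2, k_2) = 0x321B
s_4 = Round(s_3, k_3) = 0x5B89

0x9437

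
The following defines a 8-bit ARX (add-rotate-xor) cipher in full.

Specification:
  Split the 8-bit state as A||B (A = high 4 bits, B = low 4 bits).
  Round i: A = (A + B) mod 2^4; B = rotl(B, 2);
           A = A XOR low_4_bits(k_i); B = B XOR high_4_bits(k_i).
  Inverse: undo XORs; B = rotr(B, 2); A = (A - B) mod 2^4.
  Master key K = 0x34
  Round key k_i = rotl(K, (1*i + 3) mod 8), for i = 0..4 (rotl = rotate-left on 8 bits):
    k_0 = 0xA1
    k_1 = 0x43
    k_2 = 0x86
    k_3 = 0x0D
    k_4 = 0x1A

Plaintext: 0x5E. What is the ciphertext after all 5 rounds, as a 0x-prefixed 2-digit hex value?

s_0 = plaintext = 0x5E
s_1 = Round(s_0, k_0) = 0x21
s_2 = Round(s_1, k_1) = 0x00
s_3 = Round(s_2, k_2) = 0x68
s_4 = Round(s_3, k_3) = 0x32
s_5 = Round(s_4, k_4) = 0xF9

0xF9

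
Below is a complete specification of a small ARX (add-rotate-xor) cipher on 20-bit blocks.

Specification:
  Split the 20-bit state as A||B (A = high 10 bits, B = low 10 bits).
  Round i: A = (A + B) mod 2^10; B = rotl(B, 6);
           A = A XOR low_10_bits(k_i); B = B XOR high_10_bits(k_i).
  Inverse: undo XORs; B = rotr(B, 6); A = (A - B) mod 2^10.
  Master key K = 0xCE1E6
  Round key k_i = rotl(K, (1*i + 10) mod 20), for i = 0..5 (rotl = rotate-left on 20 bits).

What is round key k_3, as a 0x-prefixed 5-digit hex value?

0xCD9C3

K = 0xCE1E6
k_0 = rotl(K, (1*0+10) mod 20) = rotl(K, 10) = 0x79B38
k_1 = rotl(K, (1*1+10) mod 20) = rotl(K, 11) = 0xF3670
k_2 = rotl(K, (1*2+10) mod 20) = rotl(K, 12) = 0xE6CE1
k_3 = rotl(K, (1*3+10) mod 20) = rotl(K, 13) = 0xCD9C3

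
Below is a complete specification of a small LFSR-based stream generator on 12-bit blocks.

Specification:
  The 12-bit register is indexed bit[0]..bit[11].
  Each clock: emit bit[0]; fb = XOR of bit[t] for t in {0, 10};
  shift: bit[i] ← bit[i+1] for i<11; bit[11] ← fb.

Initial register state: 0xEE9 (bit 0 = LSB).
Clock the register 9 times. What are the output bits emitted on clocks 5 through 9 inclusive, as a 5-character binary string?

reg_0 = 0xEE9
clock 1: out=1, reg = 0x774
clock 2: out=0, reg = 0xBBA
clock 3: out=0, reg = 0x5DD
clock 4: out=1, reg = 0x2EE
clock 5: out=0, reg = 0x177
clock 6: out=1, reg = 0x8BB
clock 7: out=1, reg = 0xC5D
clock 8: out=1, reg = 0x62E
clock 9: out=0, reg = 0xB17

01110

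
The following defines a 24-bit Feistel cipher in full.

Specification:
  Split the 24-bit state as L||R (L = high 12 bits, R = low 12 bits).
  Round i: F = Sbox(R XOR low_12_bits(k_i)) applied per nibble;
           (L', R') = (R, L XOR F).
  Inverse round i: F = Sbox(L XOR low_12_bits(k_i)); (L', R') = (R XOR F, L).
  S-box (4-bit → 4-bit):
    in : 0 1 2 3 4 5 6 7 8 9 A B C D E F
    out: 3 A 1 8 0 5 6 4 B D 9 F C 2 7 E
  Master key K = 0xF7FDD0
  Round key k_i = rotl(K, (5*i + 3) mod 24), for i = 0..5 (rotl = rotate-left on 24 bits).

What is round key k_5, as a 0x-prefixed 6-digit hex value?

0x7FDD0F

K = 0xF7FDD0
k_0 = rotl(K, (5*0+3) mod 24) = rotl(K, 3) = 0xBFEE87
k_1 = rotl(K, (5*1+3) mod 24) = rotl(K, 8) = 0xFDD0F7
k_2 = rotl(K, (5*2+3) mod 24) = rotl(K, 13) = 0xBA1EFF
k_3 = rotl(K, (5*3+3) mod 24) = rotl(K, 18) = 0x43DFF7
k_4 = rotl(K, (5*4+3) mod 24) = rotl(K, 23) = 0x7BFEE8
k_5 = rotl(K, (5*5+3) mod 24) = rotl(K, 4) = 0x7FDD0F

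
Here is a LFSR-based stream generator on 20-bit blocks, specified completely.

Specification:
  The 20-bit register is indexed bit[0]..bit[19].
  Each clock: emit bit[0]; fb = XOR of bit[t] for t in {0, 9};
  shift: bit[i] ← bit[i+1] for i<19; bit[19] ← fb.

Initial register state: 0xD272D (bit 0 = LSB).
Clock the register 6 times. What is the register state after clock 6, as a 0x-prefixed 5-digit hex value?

0xFB49C

reg_0 = 0xD272D
clock 1: out=1, reg = 0x69396
clock 2: out=0, reg = 0xB49CB
clock 3: out=1, reg = 0xDA4E5
clock 4: out=1, reg = 0xED272
clock 5: out=0, reg = 0xF6939
clock 6: out=1, reg = 0xFB49C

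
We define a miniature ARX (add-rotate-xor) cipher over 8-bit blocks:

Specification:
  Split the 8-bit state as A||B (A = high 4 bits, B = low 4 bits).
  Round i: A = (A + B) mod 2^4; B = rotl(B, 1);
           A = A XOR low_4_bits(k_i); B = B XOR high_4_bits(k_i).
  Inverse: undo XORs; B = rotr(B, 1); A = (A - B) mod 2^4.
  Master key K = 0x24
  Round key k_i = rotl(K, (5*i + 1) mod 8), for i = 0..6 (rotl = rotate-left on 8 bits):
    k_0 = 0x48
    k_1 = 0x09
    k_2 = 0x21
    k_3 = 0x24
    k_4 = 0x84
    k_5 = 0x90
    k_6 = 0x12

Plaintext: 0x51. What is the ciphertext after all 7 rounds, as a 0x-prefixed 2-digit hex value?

s_0 = plaintext = 0x51
s_1 = Round(s_0, k_0) = 0xE6
s_2 = Round(s_1, k_1) = 0xDC
s_3 = Round(s_2, k_2) = 0x8B
s_4 = Round(s_3, k_3) = 0x75
s_5 = Round(s_4, k_4) = 0x82
s_6 = Round(s_5, k_5) = 0xAD
s_7 = Round(s_6, k_6) = 0x5A

0x5A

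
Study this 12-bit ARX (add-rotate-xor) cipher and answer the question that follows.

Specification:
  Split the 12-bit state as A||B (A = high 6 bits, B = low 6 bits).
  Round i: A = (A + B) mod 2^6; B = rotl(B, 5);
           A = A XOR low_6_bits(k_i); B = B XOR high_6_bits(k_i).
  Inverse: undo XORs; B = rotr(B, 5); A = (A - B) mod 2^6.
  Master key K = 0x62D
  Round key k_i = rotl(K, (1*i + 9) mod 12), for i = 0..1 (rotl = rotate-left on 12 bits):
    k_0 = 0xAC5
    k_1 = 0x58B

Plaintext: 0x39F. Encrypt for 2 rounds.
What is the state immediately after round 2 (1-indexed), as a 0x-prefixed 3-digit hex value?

0x9D4

s_0 = plaintext = 0x39F
s_1 = Round(s_0, k_0) = 0xA04
s_2 = Round(s_1, k_1) = 0x9D4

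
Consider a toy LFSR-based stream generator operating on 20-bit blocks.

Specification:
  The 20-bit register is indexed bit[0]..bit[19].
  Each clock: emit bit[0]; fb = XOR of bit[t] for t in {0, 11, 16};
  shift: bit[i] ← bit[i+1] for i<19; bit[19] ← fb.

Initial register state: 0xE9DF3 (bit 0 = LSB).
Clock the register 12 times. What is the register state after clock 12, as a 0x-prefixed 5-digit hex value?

0xCCEE9

reg_0 = 0xE9DF3
clock 1: out=1, reg = 0x74EF9
clock 2: out=1, reg = 0xBA77C
clock 3: out=0, reg = 0xDD3BE
clock 4: out=0, reg = 0xEE9DF
clock 5: out=1, reg = 0x774EF
clock 6: out=1, reg = 0x3BA77
clock 7: out=1, reg = 0x9DD3B
clock 8: out=1, reg = 0xCEE9D
clock 9: out=1, reg = 0x6774E
clock 10: out=0, reg = 0x33BA7
clock 11: out=1, reg = 0x99DD3
clock 12: out=1, reg = 0xCCEE9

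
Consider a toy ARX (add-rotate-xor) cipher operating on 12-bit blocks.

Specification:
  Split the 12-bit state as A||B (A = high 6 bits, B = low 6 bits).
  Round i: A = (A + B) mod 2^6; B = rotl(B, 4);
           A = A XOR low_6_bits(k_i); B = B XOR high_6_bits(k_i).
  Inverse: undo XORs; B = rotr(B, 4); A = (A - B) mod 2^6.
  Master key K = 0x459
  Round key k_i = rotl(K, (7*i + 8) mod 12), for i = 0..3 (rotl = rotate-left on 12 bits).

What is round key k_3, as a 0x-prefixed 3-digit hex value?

0xB28

K = 0x459
k_0 = rotl(K, (7*0+8) mod 12) = rotl(K, 8) = 0x945
k_1 = rotl(K, (7*1+8) mod 12) = rotl(K, 3) = 0x2CA
k_2 = rotl(K, (7*2+8) mod 12) = rotl(K, 10) = 0x516
k_3 = rotl(K, (7*3+8) mod 12) = rotl(K, 5) = 0xB28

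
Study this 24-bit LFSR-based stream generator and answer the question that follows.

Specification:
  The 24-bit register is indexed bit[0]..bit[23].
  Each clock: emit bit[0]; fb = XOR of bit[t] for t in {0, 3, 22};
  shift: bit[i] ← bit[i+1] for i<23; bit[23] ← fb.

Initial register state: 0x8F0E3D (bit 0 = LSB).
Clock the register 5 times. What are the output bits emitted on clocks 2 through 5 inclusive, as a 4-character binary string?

reg_0 = 0x8F0E3D
clock 1: out=1, reg = 0x47871E
clock 2: out=0, reg = 0x23C38F
clock 3: out=1, reg = 0x11E1C7
clock 4: out=1, reg = 0x88F0E3
clock 5: out=1, reg = 0xC47871

0111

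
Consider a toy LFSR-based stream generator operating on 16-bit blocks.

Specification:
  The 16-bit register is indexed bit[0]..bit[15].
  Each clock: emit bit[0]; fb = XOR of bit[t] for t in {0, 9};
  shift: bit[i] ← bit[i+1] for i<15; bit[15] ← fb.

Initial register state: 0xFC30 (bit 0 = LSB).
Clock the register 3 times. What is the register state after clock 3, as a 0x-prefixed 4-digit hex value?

reg_0 = 0xFC30
clock 1: out=0, reg = 0x7E18
clock 2: out=0, reg = 0xBF0C
clock 3: out=0, reg = 0xDF86

0xDF86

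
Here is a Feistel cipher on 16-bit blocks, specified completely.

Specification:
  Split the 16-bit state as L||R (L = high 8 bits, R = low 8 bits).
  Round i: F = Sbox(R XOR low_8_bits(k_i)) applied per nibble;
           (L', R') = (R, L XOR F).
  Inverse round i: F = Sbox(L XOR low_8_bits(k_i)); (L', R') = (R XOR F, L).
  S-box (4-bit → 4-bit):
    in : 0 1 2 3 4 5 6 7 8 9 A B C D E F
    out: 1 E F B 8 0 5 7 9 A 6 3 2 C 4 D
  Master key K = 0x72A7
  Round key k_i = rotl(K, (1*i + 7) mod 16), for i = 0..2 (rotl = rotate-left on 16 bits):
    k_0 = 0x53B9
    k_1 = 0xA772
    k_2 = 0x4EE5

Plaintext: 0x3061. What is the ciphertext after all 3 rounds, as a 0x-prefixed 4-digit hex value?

0xF21E

s_0 = plaintext = 0x3061
s_1 = Round(s_0, k_0) = 0x61F9
s_2 = Round(s_1, k_1) = 0xF9F2
s_3 = Round(s_2, k_2) = 0xF21E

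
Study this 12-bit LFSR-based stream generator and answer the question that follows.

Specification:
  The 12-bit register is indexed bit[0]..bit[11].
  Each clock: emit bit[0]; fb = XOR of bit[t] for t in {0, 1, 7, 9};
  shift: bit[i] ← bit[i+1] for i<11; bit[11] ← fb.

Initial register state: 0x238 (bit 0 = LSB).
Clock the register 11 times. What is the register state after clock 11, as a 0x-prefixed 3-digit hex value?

reg_0 = 0x238
clock 1: out=0, reg = 0x91C
clock 2: out=0, reg = 0x48E
clock 3: out=0, reg = 0x247
clock 4: out=1, reg = 0x923
clock 5: out=1, reg = 0x491
clock 6: out=1, reg = 0x248
clock 7: out=0, reg = 0x924
clock 8: out=0, reg = 0x492
clock 9: out=0, reg = 0x249
clock 10: out=1, reg = 0x124
clock 11: out=0, reg = 0x092

0x092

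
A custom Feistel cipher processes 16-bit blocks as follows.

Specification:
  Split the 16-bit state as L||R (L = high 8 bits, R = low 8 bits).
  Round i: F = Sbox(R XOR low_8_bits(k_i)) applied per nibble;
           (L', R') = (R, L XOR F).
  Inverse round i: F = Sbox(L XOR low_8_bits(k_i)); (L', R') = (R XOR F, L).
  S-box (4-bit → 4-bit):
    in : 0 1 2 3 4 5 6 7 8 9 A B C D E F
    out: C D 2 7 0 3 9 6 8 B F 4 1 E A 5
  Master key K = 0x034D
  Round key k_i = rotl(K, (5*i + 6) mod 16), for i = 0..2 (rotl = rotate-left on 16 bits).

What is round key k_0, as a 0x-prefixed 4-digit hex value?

0xD340

K = 0x034D
k_0 = rotl(K, (5*0+6) mod 16) = rotl(K, 6) = 0xD340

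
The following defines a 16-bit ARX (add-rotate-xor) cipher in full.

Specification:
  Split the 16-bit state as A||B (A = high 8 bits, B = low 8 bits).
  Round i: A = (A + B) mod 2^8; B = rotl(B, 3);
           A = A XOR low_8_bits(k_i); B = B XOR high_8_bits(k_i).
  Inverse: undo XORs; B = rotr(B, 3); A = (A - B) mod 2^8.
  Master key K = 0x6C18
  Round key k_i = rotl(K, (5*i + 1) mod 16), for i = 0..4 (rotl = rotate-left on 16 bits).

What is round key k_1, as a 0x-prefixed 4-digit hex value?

0x061B

K = 0x6C18
k_0 = rotl(K, (5*0+1) mod 16) = rotl(K, 1) = 0xD830
k_1 = rotl(K, (5*1+1) mod 16) = rotl(K, 6) = 0x061B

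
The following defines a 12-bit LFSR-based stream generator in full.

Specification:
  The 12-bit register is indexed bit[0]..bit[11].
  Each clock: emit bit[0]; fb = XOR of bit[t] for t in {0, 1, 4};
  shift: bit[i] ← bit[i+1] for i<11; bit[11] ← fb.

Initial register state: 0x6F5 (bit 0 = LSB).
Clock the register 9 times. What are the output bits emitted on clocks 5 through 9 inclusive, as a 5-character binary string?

reg_0 = 0x6F5
clock 1: out=1, reg = 0x37A
clock 2: out=0, reg = 0x1BD
clock 3: out=1, reg = 0x0DE
clock 4: out=0, reg = 0x06F
clock 5: out=1, reg = 0x037
clock 6: out=1, reg = 0x81B
clock 7: out=1, reg = 0xC0D
clock 8: out=1, reg = 0xE06
clock 9: out=0, reg = 0xF03

11110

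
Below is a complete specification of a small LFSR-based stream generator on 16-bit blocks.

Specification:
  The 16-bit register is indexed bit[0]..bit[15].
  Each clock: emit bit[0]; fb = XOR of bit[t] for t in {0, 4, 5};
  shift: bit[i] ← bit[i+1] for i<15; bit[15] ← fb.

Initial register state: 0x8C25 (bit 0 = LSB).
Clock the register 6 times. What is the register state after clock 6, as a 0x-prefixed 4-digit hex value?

reg_0 = 0x8C25
clock 1: out=1, reg = 0x4612
clock 2: out=0, reg = 0xA309
clock 3: out=1, reg = 0xD184
clock 4: out=0, reg = 0x68C2
clock 5: out=0, reg = 0x3461
clock 6: out=1, reg = 0x1A30

0x1A30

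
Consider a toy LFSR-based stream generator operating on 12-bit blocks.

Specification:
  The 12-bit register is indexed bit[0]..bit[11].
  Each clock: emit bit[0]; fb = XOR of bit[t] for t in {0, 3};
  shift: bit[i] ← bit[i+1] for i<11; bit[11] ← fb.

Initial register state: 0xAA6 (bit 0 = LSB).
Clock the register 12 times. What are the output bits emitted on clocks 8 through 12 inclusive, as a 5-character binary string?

10101

reg_0 = 0xAA6
clock 1: out=0, reg = 0x553
clock 2: out=1, reg = 0xAA9
clock 3: out=1, reg = 0x554
clock 4: out=0, reg = 0x2AA
clock 5: out=0, reg = 0x955
clock 6: out=1, reg = 0xCAA
clock 7: out=0, reg = 0xE55
clock 8: out=1, reg = 0xF2A
clock 9: out=0, reg = 0xF95
clock 10: out=1, reg = 0xFCA
clock 11: out=0, reg = 0xFE5
clock 12: out=1, reg = 0xFF2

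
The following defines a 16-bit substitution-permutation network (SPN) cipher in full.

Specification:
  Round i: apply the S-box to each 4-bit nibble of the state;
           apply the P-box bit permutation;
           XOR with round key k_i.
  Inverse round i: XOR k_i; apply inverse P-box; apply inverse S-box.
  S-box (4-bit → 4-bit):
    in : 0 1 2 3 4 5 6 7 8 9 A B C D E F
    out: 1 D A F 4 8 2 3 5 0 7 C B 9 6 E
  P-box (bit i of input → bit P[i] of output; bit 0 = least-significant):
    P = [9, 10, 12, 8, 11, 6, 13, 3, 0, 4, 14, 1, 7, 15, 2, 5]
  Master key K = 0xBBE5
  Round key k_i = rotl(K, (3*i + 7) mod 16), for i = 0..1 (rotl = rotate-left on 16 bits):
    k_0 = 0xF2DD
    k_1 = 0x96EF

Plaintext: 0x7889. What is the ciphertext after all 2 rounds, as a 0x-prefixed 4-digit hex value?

0xD152

s_0 = plaintext = 0x7889
s_1 = Round(s_0, k_0) = 0x1A5C
s_2 = Round(s_1, k_1) = 0xD152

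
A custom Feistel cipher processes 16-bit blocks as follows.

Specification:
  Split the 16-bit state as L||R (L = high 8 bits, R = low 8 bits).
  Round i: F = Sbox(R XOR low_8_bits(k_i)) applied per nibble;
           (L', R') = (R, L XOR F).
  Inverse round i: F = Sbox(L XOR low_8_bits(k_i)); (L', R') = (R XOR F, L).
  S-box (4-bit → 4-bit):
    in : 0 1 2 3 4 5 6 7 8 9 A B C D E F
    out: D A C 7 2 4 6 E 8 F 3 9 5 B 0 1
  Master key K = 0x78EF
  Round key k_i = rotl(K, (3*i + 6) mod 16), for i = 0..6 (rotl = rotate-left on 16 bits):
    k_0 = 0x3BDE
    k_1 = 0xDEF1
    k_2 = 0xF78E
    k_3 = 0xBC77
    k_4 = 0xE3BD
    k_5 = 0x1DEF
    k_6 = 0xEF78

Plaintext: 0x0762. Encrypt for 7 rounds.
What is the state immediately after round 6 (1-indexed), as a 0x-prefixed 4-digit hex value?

0xA041

s_0 = plaintext = 0x0762
s_1 = Round(s_0, k_0) = 0x6292
s_2 = Round(s_1, k_1) = 0x9205
s_3 = Round(s_2, k_2) = 0x051B
s_4 = Round(s_3, k_3) = 0x1B60
s_5 = Round(s_4, k_4) = 0x60A0
s_6 = Round(s_5, k_5) = 0xA041
s_7 = Round(s_6, k_6) = 0x41DF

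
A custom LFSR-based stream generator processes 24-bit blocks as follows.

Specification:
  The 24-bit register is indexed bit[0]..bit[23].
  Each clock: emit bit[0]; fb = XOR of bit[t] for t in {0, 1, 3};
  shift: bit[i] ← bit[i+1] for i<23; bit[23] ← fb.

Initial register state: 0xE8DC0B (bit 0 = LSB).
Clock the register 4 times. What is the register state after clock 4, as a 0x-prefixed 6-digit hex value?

reg_0 = 0xE8DC0B
clock 1: out=1, reg = 0xF46E05
clock 2: out=1, reg = 0xFA3702
clock 3: out=0, reg = 0xFD1B81
clock 4: out=1, reg = 0xFE8DC0

0xFE8DC0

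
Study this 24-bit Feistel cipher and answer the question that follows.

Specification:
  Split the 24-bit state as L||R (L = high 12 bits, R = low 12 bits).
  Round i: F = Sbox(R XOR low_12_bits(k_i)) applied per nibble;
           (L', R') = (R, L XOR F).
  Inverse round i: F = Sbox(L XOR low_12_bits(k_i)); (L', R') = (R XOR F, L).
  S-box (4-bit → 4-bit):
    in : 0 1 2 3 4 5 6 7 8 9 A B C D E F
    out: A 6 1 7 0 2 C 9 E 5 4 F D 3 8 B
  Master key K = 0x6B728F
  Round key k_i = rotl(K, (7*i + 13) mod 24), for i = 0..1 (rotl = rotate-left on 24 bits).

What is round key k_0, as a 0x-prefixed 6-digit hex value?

0x51ED6E

K = 0x6B728F
k_0 = rotl(K, (7*0+13) mod 24) = rotl(K, 13) = 0x51ED6E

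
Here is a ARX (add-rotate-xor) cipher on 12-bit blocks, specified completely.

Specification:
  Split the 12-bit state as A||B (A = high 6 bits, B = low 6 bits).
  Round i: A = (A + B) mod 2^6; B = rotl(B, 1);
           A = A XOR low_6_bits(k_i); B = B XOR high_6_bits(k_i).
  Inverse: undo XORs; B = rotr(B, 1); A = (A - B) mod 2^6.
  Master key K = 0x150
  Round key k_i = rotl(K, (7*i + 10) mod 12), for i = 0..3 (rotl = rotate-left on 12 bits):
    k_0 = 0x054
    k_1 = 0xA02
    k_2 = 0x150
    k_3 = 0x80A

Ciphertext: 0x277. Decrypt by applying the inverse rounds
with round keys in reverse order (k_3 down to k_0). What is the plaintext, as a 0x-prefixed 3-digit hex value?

0x05F

s_0 = ciphertext = 0x277
s_1 = InvRound(s_0, k_3) = 0x62B
s_2 = InvRound(s_1, k_2) = 0xC57
s_3 = InvRound(s_2, k_1) = 0xD3F
s_4 = InvRound(s_3, k_0) = 0x05F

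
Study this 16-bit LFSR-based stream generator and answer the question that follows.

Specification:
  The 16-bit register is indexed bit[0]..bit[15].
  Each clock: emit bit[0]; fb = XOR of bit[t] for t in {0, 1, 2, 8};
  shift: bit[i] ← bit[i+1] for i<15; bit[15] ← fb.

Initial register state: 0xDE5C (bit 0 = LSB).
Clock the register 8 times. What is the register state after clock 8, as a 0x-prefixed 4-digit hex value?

reg_0 = 0xDE5C
clock 1: out=0, reg = 0xEF2E
clock 2: out=0, reg = 0xF797
clock 3: out=1, reg = 0x7BCB
clock 4: out=1, reg = 0xBDE5
clock 5: out=1, reg = 0xDEF2
clock 6: out=0, reg = 0xEF79
clock 7: out=1, reg = 0x77BC
clock 8: out=0, reg = 0x3BDE

0x3BDE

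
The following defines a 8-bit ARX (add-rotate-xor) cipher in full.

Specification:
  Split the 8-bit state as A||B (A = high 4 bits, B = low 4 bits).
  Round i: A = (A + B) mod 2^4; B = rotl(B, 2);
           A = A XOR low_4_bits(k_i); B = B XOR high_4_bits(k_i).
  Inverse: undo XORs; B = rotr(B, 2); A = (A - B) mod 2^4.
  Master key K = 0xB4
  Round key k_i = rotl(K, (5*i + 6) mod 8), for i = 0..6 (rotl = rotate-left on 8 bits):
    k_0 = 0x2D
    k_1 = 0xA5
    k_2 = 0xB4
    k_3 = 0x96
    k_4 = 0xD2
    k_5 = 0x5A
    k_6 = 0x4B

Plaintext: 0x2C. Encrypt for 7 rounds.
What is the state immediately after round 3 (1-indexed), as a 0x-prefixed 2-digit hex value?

s_0 = plaintext = 0x2C
s_1 = Round(s_0, k_0) = 0x31
s_2 = Round(s_1, k_1) = 0x1E
s_3 = Round(s_2, k_2) = 0xB0
s_4 = Round(s_3, k_3) = 0xD9
s_5 = Round(s_4, k_4) = 0x4B
s_6 = Round(s_5, k_5) = 0x5B
s_7 = Round(s_6, k_6) = 0xBA

0xB0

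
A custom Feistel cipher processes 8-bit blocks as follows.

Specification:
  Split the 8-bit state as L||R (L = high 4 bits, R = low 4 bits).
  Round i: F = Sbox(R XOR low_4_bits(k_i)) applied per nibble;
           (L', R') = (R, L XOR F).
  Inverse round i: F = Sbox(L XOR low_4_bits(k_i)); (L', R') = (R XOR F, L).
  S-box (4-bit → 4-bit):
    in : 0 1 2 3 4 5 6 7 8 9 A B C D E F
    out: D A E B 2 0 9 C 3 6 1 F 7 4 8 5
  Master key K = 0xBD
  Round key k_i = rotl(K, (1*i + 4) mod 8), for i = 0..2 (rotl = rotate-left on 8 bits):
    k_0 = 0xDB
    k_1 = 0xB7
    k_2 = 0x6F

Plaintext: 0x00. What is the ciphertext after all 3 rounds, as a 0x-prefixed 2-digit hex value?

0x38

s_0 = plaintext = 0x00
s_1 = Round(s_0, k_0) = 0x0F
s_2 = Round(s_1, k_1) = 0xF3
s_3 = Round(s_2, k_2) = 0x38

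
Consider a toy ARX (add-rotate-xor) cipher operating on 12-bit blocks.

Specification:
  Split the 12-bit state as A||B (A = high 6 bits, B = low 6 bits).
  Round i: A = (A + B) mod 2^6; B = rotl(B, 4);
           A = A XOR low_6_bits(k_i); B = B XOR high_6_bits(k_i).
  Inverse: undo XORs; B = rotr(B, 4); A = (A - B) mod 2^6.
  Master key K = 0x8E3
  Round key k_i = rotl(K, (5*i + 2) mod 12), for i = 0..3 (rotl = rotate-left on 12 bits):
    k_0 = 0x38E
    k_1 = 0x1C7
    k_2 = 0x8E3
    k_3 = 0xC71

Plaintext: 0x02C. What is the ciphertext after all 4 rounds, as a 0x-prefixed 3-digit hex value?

0xA90

s_0 = plaintext = 0x02C
s_1 = Round(s_0, k_0) = 0x885
s_2 = Round(s_1, k_1) = 0x816
s_3 = Round(s_2, k_2) = 0x546
s_4 = Round(s_3, k_3) = 0xA90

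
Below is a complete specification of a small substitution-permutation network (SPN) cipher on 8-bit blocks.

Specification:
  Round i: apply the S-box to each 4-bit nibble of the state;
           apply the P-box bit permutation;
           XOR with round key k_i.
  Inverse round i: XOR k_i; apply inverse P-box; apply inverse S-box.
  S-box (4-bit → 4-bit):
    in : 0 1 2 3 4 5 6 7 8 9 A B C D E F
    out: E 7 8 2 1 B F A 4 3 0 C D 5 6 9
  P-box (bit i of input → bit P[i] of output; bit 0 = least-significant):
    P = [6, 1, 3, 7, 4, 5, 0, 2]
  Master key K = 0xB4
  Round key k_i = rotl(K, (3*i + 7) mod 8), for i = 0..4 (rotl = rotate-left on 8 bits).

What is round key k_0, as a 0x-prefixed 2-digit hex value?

0x5A

K = 0xB4
k_0 = rotl(K, (3*0+7) mod 8) = rotl(K, 7) = 0x5A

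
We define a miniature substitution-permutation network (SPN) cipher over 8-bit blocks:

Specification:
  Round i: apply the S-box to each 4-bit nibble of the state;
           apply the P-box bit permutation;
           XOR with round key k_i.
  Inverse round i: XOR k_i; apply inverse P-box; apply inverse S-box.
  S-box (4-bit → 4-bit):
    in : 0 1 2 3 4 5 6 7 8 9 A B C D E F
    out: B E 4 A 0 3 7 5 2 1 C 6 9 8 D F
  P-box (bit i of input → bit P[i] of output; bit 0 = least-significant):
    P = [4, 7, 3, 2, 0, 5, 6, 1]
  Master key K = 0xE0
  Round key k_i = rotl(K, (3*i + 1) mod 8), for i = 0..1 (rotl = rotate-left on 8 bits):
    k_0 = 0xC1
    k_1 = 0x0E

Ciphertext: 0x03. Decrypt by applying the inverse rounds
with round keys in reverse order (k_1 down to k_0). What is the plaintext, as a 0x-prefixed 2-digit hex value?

0xE7

s_0 = ciphertext = 0x03
s_1 = InvRound(s_0, k_1) = 0x9A
s_2 = InvRound(s_1, k_0) = 0xE7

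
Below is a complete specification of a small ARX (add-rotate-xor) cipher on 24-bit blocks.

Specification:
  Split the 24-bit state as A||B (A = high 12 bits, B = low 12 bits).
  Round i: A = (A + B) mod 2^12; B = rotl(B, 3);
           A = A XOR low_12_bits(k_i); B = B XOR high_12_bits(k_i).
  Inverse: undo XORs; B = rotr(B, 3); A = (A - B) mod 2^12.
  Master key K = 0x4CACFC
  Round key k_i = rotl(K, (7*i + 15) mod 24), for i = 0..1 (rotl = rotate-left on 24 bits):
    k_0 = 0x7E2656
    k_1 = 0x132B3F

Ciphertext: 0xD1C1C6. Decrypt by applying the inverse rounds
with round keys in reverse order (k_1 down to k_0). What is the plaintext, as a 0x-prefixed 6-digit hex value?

s_0 = ciphertext = 0xD1C1C6
s_1 = InvRound(s_0, k_1) = 0xE0581E
s_2 = InvRound(s_1, k_0) = 0xE549FF

0xE549FF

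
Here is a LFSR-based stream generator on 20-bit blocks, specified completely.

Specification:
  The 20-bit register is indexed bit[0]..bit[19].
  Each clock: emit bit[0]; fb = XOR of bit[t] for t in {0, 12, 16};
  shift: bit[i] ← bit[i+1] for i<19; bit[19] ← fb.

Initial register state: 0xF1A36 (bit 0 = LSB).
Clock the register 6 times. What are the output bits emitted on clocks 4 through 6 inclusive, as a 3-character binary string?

reg_0 = 0xF1A36
clock 1: out=0, reg = 0x78D1B
clock 2: out=1, reg = 0x3C68D
clock 3: out=1, reg = 0x1E346
clock 4: out=0, reg = 0x8F1A3
clock 5: out=1, reg = 0x478D1
clock 6: out=1, reg = 0x23C68

011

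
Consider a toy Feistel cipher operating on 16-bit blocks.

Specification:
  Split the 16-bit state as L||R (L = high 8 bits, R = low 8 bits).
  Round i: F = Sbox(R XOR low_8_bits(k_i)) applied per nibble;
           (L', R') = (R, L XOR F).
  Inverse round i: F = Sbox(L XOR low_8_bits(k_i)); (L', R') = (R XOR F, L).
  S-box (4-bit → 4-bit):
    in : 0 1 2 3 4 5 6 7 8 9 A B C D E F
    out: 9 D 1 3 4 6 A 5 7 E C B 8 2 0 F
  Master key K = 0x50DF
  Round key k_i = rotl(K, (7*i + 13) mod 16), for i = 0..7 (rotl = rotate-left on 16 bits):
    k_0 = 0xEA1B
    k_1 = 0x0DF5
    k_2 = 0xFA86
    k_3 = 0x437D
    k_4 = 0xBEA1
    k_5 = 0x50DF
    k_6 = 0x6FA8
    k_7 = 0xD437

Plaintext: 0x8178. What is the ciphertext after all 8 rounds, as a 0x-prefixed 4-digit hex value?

s_0 = plaintext = 0x8178
s_1 = Round(s_0, k_0) = 0x7822
s_2 = Round(s_1, k_1) = 0x225D
s_3 = Round(s_2, k_2) = 0x5D09
s_4 = Round(s_3, k_3) = 0x0909
s_5 = Round(s_4, k_4) = 0x09CE
s_6 = Round(s_5, k_5) = 0xCED4
s_7 = Round(s_6, k_6) = 0xD496
s_8 = Round(s_7, k_7) = 0x9619

0x9619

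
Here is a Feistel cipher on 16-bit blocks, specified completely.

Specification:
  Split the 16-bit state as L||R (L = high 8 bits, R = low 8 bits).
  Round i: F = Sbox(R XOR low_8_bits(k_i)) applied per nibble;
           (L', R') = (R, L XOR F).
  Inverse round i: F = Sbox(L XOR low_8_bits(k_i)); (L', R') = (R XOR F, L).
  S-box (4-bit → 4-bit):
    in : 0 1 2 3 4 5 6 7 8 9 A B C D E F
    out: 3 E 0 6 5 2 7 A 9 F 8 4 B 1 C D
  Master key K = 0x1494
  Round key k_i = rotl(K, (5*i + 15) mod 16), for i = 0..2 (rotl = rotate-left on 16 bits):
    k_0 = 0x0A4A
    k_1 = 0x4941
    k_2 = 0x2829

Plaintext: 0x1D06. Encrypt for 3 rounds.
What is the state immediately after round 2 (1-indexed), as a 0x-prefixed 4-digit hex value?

s_0 = plaintext = 0x1D06
s_1 = Round(s_0, k_0) = 0x0646
s_2 = Round(s_1, k_1) = 0x463C
s_3 = Round(s_2, k_2) = 0x3CA4

0x463C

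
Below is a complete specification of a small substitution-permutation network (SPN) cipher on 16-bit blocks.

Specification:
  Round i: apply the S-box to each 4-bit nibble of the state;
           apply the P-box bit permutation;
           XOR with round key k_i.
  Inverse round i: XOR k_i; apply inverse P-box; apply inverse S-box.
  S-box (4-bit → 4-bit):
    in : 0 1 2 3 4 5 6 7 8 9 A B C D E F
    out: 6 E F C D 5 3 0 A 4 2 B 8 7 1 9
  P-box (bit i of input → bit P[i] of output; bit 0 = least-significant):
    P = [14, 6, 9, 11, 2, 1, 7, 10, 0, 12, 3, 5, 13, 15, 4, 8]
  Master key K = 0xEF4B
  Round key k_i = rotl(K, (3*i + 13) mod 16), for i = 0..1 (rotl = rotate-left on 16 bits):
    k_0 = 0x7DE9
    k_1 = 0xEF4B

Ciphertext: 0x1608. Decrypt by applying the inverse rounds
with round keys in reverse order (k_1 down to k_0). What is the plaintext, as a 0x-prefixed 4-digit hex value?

s_0 = ciphertext = 0x1608
s_1 = InvRound(s_0, k_1) = 0xB6AB
s_2 = InvRound(s_1, k_0) = 0x87A2

0x87A2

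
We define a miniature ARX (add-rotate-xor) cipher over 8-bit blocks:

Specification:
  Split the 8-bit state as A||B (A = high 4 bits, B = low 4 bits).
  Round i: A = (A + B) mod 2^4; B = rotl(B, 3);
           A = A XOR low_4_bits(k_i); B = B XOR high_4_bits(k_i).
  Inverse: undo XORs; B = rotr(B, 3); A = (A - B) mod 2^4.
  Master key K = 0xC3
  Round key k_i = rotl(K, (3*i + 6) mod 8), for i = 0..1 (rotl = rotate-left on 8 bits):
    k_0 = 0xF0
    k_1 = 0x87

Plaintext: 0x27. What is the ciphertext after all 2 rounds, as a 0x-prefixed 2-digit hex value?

0xAA

s_0 = plaintext = 0x27
s_1 = Round(s_0, k_0) = 0x94
s_2 = Round(s_1, k_1) = 0xAA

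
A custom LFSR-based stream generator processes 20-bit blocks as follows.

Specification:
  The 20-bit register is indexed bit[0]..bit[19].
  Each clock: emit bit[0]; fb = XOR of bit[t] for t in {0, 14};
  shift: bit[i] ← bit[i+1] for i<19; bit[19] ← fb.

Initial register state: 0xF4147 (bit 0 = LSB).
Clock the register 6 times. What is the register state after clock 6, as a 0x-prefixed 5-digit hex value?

reg_0 = 0xF4147
clock 1: out=1, reg = 0x7A0A3
clock 2: out=1, reg = 0xBD051
clock 3: out=1, reg = 0x5E828
clock 4: out=0, reg = 0xAF414
clock 5: out=0, reg = 0xD7A0A
clock 6: out=0, reg = 0xEBD05

0xEBD05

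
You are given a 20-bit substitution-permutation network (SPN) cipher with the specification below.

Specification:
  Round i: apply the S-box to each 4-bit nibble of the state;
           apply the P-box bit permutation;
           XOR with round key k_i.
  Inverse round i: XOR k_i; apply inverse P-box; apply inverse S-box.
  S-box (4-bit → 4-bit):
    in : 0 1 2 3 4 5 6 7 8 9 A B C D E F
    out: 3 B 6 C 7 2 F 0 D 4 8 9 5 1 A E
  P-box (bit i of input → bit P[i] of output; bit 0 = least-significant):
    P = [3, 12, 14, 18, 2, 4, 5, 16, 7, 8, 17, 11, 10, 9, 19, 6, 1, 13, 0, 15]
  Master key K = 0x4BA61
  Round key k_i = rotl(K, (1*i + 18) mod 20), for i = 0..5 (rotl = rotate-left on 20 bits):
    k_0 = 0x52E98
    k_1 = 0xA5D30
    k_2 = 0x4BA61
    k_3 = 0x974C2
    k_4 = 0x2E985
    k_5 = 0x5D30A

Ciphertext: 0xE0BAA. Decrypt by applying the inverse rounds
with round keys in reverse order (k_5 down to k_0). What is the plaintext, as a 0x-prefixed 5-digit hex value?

0x9A081

s_0 = ciphertext = 0xE0BAA
s_1 = InvRound(s_0, k_5) = 0xA9832
s_2 = InvRound(s_1, k_4) = 0x49042
s_3 = InvRound(s_2, k_3) = 0xECDA3
s_4 = InvRound(s_3, k_2) = 0x06472
s_5 = InvRound(s_4, k_1) = 0x03F75
s_6 = InvRound(s_5, k_0) = 0x9A081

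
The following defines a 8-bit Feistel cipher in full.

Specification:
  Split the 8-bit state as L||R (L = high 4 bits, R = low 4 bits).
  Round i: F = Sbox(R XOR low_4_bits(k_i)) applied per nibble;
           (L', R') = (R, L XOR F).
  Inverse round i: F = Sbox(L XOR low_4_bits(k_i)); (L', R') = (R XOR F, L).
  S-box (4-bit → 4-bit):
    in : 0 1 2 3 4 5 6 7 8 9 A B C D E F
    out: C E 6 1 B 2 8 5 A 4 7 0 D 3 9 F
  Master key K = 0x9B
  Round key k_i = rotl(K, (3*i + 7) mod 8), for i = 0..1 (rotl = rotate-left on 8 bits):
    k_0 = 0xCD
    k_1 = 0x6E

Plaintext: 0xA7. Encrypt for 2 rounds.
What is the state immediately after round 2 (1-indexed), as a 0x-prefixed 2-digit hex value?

s_0 = plaintext = 0xA7
s_1 = Round(s_0, k_0) = 0x7D
s_2 = Round(s_1, k_1) = 0xD6

0xD6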